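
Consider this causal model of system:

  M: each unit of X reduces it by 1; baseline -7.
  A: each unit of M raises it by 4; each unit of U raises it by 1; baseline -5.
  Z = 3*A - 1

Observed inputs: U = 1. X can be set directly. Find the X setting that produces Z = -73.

X = -2

Substituting into the A equation gives A = -4*X - 32.
Substituting into the Z equation gives Z = -12*X - 97.
Solve -12*X - 97 = -73: X = (-73 + 97) / -12 = -2.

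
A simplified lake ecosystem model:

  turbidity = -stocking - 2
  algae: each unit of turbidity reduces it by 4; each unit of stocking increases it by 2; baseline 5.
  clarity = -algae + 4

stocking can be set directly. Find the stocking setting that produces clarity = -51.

Substituting into the algae equation gives algae = 6*stocking + 13.
This gives clarity = -6*stocking - 9.
Solve -6*stocking - 9 = -51: stocking = (-51 + 9) / -6 = 7.

stocking = 7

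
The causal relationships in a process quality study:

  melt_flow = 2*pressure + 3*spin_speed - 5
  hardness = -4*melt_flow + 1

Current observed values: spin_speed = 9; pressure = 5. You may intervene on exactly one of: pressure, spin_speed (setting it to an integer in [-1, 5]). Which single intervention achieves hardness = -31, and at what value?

set spin_speed = 1

Intervening on pressure: hardness = -8*pressure - 87. Reaching -31 requires pressure = -7, outside [-1, 5].
Intervening on spin_speed: with other inputs at their observed values, hardness = -12*spin_speed - 19. Solving for -31 gives spin_speed = 1, within [-1, 5].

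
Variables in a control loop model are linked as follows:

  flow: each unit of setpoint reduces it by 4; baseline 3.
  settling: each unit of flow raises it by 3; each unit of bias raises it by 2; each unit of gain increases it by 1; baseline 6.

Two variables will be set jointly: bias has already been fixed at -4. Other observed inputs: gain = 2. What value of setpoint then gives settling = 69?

With bias held at -4:
Substituting into the settling equation gives settling = -12*setpoint + 9.
Solve -12*setpoint + 9 = 69: setpoint = (69 - 9) / -12 = -5.

setpoint = -5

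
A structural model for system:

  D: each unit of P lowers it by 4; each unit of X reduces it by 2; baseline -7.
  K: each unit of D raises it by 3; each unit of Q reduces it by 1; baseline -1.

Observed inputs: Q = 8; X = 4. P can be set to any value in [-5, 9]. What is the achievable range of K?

-162 to 6

Substituting into the D equation gives D = -4*P - 15.
Substituting into the K equation gives K = -12*P - 54.
Linear in P, so extremes are at the endpoints: P = -5 gives K = 6; P = 9 gives K = -162.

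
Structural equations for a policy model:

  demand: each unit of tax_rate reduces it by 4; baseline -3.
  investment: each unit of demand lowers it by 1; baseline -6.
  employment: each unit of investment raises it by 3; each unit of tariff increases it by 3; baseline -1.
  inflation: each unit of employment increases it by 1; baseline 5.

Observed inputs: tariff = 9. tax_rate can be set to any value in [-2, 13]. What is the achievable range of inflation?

-2 to 178

Substituting into the investment equation gives investment = 4*tax_rate - 3.
This gives employment = 12*tax_rate + 17.
Substituting into the inflation equation gives inflation = 12*tax_rate + 22.
Linear in tax_rate, so extremes are at the endpoints: tax_rate = -2 gives inflation = -2; tax_rate = 13 gives inflation = 178.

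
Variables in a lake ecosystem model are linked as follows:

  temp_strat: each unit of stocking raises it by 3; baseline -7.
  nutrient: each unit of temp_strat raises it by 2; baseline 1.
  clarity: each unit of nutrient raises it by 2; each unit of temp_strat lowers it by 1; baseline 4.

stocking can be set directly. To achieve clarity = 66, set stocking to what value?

stocking = 9

Substituting into the nutrient equation gives nutrient = 6*stocking - 13.
clarity becomes 9*stocking - 15.
Solve 9*stocking - 15 = 66: stocking = (66 + 15) / 9 = 9.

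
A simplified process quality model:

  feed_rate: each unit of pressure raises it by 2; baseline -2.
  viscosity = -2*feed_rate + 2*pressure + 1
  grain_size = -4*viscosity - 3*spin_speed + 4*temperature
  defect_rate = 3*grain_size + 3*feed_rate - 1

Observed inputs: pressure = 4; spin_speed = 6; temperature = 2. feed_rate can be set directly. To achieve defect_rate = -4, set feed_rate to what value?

feed_rate = 5

Intervening on feed_rate fixes its value directly, overriding its dependence on pressure.
Substituting into the viscosity equation gives viscosity = -2*feed_rate + 9.
Substituting into the grain_size equation gives grain_size = 8*feed_rate - 46.
So defect_rate = 27*feed_rate - 139.
Solve 27*feed_rate - 139 = -4: feed_rate = (-4 + 139) / 27 = 5.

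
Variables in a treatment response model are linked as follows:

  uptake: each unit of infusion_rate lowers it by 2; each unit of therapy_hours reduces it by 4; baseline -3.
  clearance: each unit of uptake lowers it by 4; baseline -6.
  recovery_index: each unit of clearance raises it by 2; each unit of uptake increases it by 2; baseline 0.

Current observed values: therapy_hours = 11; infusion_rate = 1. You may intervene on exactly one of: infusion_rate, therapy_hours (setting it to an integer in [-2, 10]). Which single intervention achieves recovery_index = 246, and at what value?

Intervening on infusion_rate: with other inputs at their observed values, recovery_index = 12*infusion_rate + 270. Solving for 246 gives infusion_rate = -2, within [-2, 10].
Intervening on therapy_hours: recovery_index = 24*therapy_hours + 18. Reaching 246 requires therapy_hours = 19/2, not an integer.

set infusion_rate = -2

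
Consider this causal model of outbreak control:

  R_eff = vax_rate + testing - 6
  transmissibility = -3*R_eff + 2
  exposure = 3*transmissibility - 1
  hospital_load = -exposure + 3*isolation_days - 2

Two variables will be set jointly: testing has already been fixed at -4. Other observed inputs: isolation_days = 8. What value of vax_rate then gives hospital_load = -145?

vax_rate = -8

With testing held at -4:
Substituting into the R_eff equation gives R_eff = vax_rate - 10.
Substituting into the transmissibility equation gives transmissibility = -3*vax_rate + 32.
This gives exposure = -9*vax_rate + 95.
Substituting into the hospital_load equation gives hospital_load = 9*vax_rate - 73.
Solve 9*vax_rate - 73 = -145: vax_rate = (-145 + 73) / 9 = -8.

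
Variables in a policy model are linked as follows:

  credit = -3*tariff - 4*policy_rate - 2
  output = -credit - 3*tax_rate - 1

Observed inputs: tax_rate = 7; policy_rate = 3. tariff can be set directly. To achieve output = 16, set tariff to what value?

Substituting into the credit equation gives credit = -3*tariff - 14.
output becomes 3*tariff - 8.
Solve 3*tariff - 8 = 16: tariff = (16 + 8) / 3 = 8.

tariff = 8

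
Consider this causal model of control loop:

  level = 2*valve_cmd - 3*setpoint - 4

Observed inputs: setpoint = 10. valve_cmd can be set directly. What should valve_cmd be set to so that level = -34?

valve_cmd = 0

Substituting into the level equation gives level = 2*valve_cmd - 34.
Solve 2*valve_cmd - 34 = -34: valve_cmd = (-34 + 34) / 2 = 0.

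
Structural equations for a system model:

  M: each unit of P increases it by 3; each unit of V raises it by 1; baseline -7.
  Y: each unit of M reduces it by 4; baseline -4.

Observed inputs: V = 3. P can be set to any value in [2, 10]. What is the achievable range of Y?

Substituting into the M equation gives M = 3*P - 4.
Substituting into the Y equation gives Y = -12*P + 12.
Linear in P, so extremes are at the endpoints: P = 2 gives Y = -12; P = 10 gives Y = -108.

-108 to -12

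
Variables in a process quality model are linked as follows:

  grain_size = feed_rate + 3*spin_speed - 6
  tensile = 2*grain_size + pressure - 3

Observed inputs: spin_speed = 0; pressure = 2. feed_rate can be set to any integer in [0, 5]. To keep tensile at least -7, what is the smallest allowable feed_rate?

Substituting into the grain_size equation gives grain_size = feed_rate - 6.
tensile becomes 2*feed_rate - 13.
Require 2*feed_rate - 13 ≥ -7, so feed_rate ≥ 3.
The smallest integer in [0, 5] satisfying this is 3.

feed_rate = 3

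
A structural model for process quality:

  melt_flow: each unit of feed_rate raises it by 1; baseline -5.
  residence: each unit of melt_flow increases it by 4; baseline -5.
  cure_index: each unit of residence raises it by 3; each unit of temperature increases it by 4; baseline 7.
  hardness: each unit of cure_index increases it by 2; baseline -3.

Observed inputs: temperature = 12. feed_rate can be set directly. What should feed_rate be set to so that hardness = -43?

Substituting into the residence equation gives residence = 4*feed_rate - 25.
This gives cure_index = 12*feed_rate - 20.
Substituting into the hardness equation gives hardness = 24*feed_rate - 43.
Solve 24*feed_rate - 43 = -43: feed_rate = (-43 + 43) / 24 = 0.

feed_rate = 0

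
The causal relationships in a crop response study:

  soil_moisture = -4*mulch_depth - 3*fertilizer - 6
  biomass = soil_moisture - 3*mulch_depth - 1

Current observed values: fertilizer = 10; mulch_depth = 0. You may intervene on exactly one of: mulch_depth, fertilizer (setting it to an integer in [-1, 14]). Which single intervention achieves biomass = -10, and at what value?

Intervening on mulch_depth: biomass = -7*mulch_depth - 37. Reaching -10 requires mulch_depth = -27/7, not an integer.
Intervening on fertilizer: with other inputs at their observed values, biomass = -3*fertilizer - 7. Solving for -10 gives fertilizer = 1, within [-1, 14].

set fertilizer = 1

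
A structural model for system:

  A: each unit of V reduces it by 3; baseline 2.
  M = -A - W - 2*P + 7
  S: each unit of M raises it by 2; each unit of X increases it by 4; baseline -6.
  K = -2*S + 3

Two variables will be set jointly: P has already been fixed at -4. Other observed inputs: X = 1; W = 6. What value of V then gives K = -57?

With P held at -4:
Substituting into the M equation gives M = 3*V + 7.
Substituting into the S equation gives S = 6*V + 12.
Substituting into the K equation gives K = -12*V - 21.
Solve -12*V - 21 = -57: V = (-57 + 21) / -12 = 3.

V = 3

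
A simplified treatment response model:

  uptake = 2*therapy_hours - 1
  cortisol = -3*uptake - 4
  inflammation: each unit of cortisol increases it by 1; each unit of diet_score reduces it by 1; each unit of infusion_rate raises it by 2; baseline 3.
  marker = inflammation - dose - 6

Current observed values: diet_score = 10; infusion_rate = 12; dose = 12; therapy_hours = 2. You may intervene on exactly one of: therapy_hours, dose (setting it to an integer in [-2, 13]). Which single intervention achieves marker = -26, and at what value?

set therapy_hours = 4

Intervening on therapy_hours: with other inputs at their observed values, marker = -6*therapy_hours - 2. Solving for -26 gives therapy_hours = 4, within [-2, 13].
Intervening on dose: marker = -dose - 2. Reaching -26 requires dose = 24, outside [-2, 13].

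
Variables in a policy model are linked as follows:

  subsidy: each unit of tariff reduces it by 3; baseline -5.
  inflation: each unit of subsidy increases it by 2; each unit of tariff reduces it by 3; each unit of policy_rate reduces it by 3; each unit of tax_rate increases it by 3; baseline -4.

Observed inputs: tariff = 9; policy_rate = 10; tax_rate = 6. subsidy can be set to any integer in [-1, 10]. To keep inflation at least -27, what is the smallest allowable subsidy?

Intervening on subsidy fixes its value directly, overriding its dependence on tariff.
Substituting into the inflation equation gives inflation = 2*subsidy - 43.
Require 2*subsidy - 43 ≥ -27, so subsidy ≥ 8.
The smallest integer in [-1, 10] satisfying this is 8.

subsidy = 8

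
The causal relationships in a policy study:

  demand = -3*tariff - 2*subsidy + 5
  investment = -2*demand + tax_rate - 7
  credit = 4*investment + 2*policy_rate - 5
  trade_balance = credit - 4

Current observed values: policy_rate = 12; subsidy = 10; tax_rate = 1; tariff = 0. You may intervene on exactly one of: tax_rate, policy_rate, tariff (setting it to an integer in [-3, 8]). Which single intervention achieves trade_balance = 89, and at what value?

Intervening on tax_rate: trade_balance = 4*tax_rate + 107. Reaching 89 requires tax_rate = -9/2, not an integer.
Intervening on policy_rate: with other inputs at their observed values, trade_balance = 2*policy_rate + 87. Solving for 89 gives policy_rate = 1, within [-3, 8].
Intervening on tariff: trade_balance = 24*tariff + 111. Reaching 89 requires tariff = -11/12, not an integer.

set policy_rate = 1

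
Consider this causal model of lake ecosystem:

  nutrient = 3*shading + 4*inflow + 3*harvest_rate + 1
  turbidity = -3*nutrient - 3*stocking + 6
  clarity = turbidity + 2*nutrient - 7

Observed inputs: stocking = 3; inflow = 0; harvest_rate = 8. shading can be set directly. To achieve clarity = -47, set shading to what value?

Substituting into the nutrient equation gives nutrient = 3*shading + 25.
turbidity becomes -9*shading - 78.
Substituting into the clarity equation gives clarity = -3*shading - 35.
Solve -3*shading - 35 = -47: shading = (-47 + 35) / -3 = 4.

shading = 4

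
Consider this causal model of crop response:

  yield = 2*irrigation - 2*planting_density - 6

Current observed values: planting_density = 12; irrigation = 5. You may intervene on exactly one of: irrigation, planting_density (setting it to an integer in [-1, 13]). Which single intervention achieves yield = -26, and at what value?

set irrigation = 2

Intervening on irrigation: with other inputs at their observed values, yield = 2*irrigation - 30. Solving for -26 gives irrigation = 2, within [-1, 13].
Intervening on planting_density: yield = -2*planting_density + 4. Reaching -26 requires planting_density = 15, outside [-1, 13].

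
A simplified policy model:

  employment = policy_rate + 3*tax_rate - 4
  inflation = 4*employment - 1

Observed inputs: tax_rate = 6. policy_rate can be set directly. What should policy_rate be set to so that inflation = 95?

policy_rate = 10

Substituting into the employment equation gives employment = policy_rate + 14.
Substituting into the inflation equation gives inflation = 4*policy_rate + 55.
Solve 4*policy_rate + 55 = 95: policy_rate = (95 - 55) / 4 = 10.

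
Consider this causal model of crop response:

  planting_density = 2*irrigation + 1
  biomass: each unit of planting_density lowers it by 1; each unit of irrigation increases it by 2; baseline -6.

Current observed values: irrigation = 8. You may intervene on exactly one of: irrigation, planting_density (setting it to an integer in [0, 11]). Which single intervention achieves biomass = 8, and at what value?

set planting_density = 2

Intervening on irrigation: the paths from irrigation to biomass cancel (net effect zero), leaving biomass = -7; 8 is unreachable this way.
Intervening on planting_density: with other inputs at their observed values, biomass = -planting_density + 10. Solving for 8 gives planting_density = 2, within [0, 11].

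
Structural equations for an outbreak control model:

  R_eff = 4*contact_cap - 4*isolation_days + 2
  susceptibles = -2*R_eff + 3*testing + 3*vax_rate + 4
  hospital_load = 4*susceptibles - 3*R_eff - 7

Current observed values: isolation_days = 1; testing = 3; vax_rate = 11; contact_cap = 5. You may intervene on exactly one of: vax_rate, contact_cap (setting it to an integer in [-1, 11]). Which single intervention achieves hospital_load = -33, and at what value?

set vax_rate = 10

Intervening on vax_rate: with other inputs at their observed values, hospital_load = 12*vax_rate - 153. Solving for -33 gives vax_rate = 10, within [-1, 11].
Intervening on contact_cap: hospital_load = -44*contact_cap + 199. Reaching -33 requires contact_cap = 58/11, not an integer.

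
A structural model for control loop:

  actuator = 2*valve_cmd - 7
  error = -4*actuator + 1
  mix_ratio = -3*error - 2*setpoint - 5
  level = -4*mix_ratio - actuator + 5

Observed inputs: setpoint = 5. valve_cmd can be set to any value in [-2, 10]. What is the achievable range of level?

-560 to 616

Substituting into the error equation gives error = -8*valve_cmd + 29.
mix_ratio becomes 24*valve_cmd - 102.
This gives level = -98*valve_cmd + 420.
Linear in valve_cmd, so extremes are at the endpoints: valve_cmd = -2 gives level = 616; valve_cmd = 10 gives level = -560.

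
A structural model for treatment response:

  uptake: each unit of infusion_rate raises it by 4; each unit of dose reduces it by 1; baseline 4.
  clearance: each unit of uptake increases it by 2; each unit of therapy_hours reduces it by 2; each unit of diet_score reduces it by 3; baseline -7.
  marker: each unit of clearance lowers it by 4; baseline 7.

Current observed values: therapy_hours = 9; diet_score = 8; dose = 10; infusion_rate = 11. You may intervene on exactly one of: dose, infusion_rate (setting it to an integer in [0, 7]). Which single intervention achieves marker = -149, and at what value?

Intervening on dose: with other inputs at their observed values, marker = 8*dose - 181. Solving for -149 gives dose = 4, within [0, 7].
Intervening on infusion_rate: marker = -32*infusion_rate + 251. Reaching -149 requires infusion_rate = 25/2, not an integer.

set dose = 4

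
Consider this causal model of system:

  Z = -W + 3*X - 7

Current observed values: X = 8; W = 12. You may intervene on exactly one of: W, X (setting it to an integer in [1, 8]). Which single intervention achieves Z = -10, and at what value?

set X = 3

Intervening on W: Z = -W + 17. Reaching -10 requires W = 27, outside [1, 8].
Intervening on X: with other inputs at their observed values, Z = 3*X - 19. Solving for -10 gives X = 3, within [1, 8].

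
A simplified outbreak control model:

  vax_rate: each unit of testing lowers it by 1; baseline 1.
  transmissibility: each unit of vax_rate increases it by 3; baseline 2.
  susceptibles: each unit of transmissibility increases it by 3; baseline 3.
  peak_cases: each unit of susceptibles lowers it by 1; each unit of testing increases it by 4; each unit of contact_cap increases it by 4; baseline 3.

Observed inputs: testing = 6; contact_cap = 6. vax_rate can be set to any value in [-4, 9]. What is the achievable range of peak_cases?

-39 to 78

Intervening on vax_rate fixes its value directly, overriding its dependence on testing.
Substituting into the susceptibles equation gives susceptibles = 9*vax_rate + 9.
peak_cases becomes -9*vax_rate + 42.
Linear in vax_rate, so extremes are at the endpoints: vax_rate = -4 gives peak_cases = 78; vax_rate = 9 gives peak_cases = -39.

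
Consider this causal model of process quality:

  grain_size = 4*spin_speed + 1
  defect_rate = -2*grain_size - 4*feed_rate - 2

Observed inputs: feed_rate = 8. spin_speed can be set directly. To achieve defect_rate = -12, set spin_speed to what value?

Substituting into the defect_rate equation gives defect_rate = -8*spin_speed - 36.
Solve -8*spin_speed - 36 = -12: spin_speed = (-12 + 36) / -8 = -3.

spin_speed = -3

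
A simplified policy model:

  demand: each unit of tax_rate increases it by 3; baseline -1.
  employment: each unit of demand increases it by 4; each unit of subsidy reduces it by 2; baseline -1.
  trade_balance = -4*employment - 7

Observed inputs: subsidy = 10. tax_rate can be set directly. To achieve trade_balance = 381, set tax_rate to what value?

tax_rate = -6

Substituting into the employment equation gives employment = 12*tax_rate - 25.
Substituting into the trade_balance equation gives trade_balance = -48*tax_rate + 93.
Solve -48*tax_rate + 93 = 381: tax_rate = (381 - 93) / -48 = -6.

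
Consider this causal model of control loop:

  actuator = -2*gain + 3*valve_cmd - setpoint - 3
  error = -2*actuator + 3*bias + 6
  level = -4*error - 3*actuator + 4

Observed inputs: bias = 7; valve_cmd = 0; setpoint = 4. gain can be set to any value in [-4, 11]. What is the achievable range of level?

Substituting into the actuator equation gives actuator = -2*gain - 7.
Substituting into the error equation gives error = 4*gain + 41.
Substituting into the level equation gives level = -10*gain - 139.
Linear in gain, so extremes are at the endpoints: gain = -4 gives level = -99; gain = 11 gives level = -249.

-249 to -99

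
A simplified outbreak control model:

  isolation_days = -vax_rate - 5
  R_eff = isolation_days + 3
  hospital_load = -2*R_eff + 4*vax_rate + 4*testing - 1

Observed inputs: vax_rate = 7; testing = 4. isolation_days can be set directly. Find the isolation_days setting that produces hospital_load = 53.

Intervening on isolation_days fixes its value directly, overriding its dependence on vax_rate.
Substituting into the hospital_load equation gives hospital_load = -2*isolation_days + 37.
Solve -2*isolation_days + 37 = 53: isolation_days = (53 - 37) / -2 = -8.

isolation_days = -8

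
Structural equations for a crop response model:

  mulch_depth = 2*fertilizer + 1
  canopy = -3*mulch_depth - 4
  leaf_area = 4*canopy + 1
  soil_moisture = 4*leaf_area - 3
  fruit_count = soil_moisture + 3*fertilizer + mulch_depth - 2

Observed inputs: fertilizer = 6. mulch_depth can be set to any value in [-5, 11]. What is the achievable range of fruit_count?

-564 to 188

Intervening on mulch_depth fixes its value directly, overriding its dependence on fertilizer.
Substituting into the leaf_area equation gives leaf_area = -12*mulch_depth - 15.
This gives soil_moisture = -48*mulch_depth - 63.
This gives fruit_count = -47*mulch_depth - 47.
Linear in mulch_depth, so extremes are at the endpoints: mulch_depth = -5 gives fruit_count = 188; mulch_depth = 11 gives fruit_count = -564.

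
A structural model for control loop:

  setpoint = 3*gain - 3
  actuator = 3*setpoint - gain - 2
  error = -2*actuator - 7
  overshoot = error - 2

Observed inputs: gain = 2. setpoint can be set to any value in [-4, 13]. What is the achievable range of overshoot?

Intervening on setpoint fixes its value directly, overriding its dependence on gain.
Substituting into the actuator equation gives actuator = 3*setpoint - 4.
Substituting into the error equation gives error = -6*setpoint + 1.
overshoot becomes -6*setpoint - 1.
Linear in setpoint, so extremes are at the endpoints: setpoint = -4 gives overshoot = 23; setpoint = 13 gives overshoot = -79.

-79 to 23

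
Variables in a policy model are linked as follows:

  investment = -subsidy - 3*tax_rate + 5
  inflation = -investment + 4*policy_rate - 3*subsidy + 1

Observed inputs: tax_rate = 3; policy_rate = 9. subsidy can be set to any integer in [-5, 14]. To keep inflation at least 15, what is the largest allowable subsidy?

subsidy = 13

Substituting into the investment equation gives investment = -subsidy - 4.
So inflation = -2*subsidy + 41.
Require -2*subsidy + 41 ≥ 15, so subsidy ≤ 13.
The largest integer in [-5, 14] satisfying this is 13.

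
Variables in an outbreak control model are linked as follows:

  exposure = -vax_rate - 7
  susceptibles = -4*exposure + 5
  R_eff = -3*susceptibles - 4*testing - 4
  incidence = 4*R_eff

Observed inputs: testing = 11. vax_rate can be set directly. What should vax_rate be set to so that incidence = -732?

Substituting into the susceptibles equation gives susceptibles = 4*vax_rate + 33.
Substituting into the R_eff equation gives R_eff = -12*vax_rate - 147.
Substituting into the incidence equation gives incidence = -48*vax_rate - 588.
Solve -48*vax_rate - 588 = -732: vax_rate = (-732 + 588) / -48 = 3.

vax_rate = 3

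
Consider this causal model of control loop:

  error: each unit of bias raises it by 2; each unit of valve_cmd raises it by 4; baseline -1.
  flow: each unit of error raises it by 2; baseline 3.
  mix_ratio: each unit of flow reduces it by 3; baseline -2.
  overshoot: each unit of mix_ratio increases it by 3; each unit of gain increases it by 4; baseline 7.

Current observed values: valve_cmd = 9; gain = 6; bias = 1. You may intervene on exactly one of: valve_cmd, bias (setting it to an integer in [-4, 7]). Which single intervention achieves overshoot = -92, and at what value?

Intervening on valve_cmd: with other inputs at their observed values, overshoot = -72*valve_cmd - 20. Solving for -92 gives valve_cmd = 1, within [-4, 7].
Intervening on bias: overshoot = -36*bias - 632. Reaching -92 requires bias = -15, outside [-4, 7].

set valve_cmd = 1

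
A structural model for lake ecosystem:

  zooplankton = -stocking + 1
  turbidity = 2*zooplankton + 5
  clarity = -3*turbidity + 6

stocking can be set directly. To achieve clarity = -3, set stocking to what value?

Substituting into the turbidity equation gives turbidity = -2*stocking + 7.
So clarity = 6*stocking - 15.
Solve 6*stocking - 15 = -3: stocking = (-3 + 15) / 6 = 2.

stocking = 2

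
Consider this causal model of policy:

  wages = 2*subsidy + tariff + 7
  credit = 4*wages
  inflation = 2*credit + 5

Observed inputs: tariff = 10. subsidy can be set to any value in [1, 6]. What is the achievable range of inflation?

Substituting into the wages equation gives wages = 2*subsidy + 17.
So credit = 8*subsidy + 68.
So inflation = 16*subsidy + 141.
Linear in subsidy, so extremes are at the endpoints: subsidy = 1 gives inflation = 157; subsidy = 6 gives inflation = 237.

157 to 237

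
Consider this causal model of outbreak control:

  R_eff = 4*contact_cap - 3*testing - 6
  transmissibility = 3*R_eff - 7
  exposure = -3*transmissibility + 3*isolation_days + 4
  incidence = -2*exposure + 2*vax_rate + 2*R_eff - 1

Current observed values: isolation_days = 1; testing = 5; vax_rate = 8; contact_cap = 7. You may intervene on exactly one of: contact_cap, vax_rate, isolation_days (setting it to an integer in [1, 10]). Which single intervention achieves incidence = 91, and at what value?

Intervening on contact_cap: incidence = 80*contact_cap - 461. Reaching 91 requires contact_cap = 69/10, not an integer.
Intervening on vax_rate: with other inputs at their observed values, incidence = 2*vax_rate + 83. Solving for 91 gives vax_rate = 4, within [1, 10].
Intervening on isolation_days: incidence = -6*isolation_days + 105. Reaching 91 requires isolation_days = 7/3, not an integer.

set vax_rate = 4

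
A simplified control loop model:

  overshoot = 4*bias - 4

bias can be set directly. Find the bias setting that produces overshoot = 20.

bias = 6

Solve 4*bias - 4 = 20: bias = (20 + 4) / 4 = 6.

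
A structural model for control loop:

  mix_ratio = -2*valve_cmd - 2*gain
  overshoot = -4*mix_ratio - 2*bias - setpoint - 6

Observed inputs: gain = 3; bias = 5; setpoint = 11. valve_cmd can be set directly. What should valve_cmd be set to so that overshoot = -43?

Substituting into the mix_ratio equation gives mix_ratio = -2*valve_cmd - 6.
This gives overshoot = 8*valve_cmd - 3.
Solve 8*valve_cmd - 3 = -43: valve_cmd = (-43 + 3) / 8 = -5.

valve_cmd = -5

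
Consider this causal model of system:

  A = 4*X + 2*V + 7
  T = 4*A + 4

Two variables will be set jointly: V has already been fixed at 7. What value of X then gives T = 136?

X = 3

With V held at 7:
Substituting into the A equation gives A = 4*X + 21.
Substituting into the T equation gives T = 16*X + 88.
Solve 16*X + 88 = 136: X = (136 - 88) / 16 = 3.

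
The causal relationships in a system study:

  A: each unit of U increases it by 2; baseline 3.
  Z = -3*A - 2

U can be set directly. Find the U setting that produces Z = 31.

U = -7

Substituting into the Z equation gives Z = -6*U - 11.
Solve -6*U - 11 = 31: U = (31 + 11) / -6 = -7.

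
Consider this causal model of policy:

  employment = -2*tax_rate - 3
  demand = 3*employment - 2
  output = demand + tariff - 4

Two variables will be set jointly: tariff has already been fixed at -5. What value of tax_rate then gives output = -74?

With tariff held at -5:
Substituting into the demand equation gives demand = -6*tax_rate - 11.
Substituting into the output equation gives output = -6*tax_rate - 20.
Solve -6*tax_rate - 20 = -74: tax_rate = (-74 + 20) / -6 = 9.

tax_rate = 9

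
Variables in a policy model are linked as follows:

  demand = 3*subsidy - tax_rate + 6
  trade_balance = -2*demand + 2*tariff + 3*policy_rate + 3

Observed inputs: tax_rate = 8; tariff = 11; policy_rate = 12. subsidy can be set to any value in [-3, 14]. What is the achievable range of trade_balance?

Substituting into the demand equation gives demand = 3*subsidy - 2.
This gives trade_balance = -6*subsidy + 65.
Linear in subsidy, so extremes are at the endpoints: subsidy = -3 gives trade_balance = 83; subsidy = 14 gives trade_balance = -19.

-19 to 83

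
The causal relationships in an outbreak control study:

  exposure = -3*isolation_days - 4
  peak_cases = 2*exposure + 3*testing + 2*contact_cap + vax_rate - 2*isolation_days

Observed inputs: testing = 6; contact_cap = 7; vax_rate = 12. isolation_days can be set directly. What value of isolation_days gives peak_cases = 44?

Substituting into the peak_cases equation gives peak_cases = -8*isolation_days + 36.
Solve -8*isolation_days + 36 = 44: isolation_days = (44 - 36) / -8 = -1.

isolation_days = -1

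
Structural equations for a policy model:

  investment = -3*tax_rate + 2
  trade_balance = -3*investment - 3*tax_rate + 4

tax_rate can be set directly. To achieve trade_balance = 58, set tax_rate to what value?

tax_rate = 10

Substituting into the trade_balance equation gives trade_balance = 6*tax_rate - 2.
Solve 6*tax_rate - 2 = 58: tax_rate = (58 + 2) / 6 = 10.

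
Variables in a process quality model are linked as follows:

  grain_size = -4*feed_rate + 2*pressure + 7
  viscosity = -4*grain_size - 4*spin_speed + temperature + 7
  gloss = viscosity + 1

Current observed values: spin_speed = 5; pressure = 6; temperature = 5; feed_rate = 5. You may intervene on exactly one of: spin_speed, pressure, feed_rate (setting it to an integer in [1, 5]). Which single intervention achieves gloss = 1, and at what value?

set spin_speed = 4

Intervening on spin_speed: with other inputs at their observed values, gloss = -4*spin_speed + 17. Solving for 1 gives spin_speed = 4, within [1, 5].
Intervening on pressure: gloss = -8*pressure + 45. Reaching 1 requires pressure = 11/2, not an integer.
Intervening on feed_rate: gloss = 16*feed_rate - 83. Reaching 1 requires feed_rate = 21/4, not an integer.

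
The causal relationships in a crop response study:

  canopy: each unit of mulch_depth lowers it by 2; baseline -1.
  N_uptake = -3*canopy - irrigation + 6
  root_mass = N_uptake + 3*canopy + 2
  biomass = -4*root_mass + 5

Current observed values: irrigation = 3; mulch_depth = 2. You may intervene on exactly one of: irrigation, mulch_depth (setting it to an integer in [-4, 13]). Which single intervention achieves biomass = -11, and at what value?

Intervening on irrigation: with other inputs at their observed values, biomass = 4*irrigation - 27. Solving for -11 gives irrigation = 4, within [-4, 13].
Intervening on mulch_depth: the paths from mulch_depth to biomass cancel (net effect zero), leaving biomass = -15; -11 is unreachable this way.

set irrigation = 4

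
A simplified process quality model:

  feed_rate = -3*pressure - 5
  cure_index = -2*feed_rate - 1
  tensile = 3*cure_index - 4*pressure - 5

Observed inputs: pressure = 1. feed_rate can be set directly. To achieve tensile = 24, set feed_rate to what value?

Intervening on feed_rate fixes its value directly, overriding its dependence on pressure.
Substituting into the tensile equation gives tensile = -6*feed_rate - 12.
Solve -6*feed_rate - 12 = 24: feed_rate = (24 + 12) / -6 = -6.

feed_rate = -6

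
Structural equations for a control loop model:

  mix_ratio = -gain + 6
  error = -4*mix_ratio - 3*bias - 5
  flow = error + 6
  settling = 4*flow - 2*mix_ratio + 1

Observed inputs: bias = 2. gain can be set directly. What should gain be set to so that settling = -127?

Substituting into the error equation gives error = 4*gain - 35.
So flow = 4*gain - 29.
Substituting into the settling equation gives settling = 18*gain - 127.
Solve 18*gain - 127 = -127: gain = (-127 + 127) / 18 = 0.

gain = 0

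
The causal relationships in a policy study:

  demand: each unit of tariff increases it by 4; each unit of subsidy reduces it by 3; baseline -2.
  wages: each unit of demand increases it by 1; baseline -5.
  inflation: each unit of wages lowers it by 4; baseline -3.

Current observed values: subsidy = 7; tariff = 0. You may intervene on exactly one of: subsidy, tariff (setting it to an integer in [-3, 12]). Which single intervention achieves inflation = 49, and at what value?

set subsidy = 2

Intervening on subsidy: with other inputs at their observed values, inflation = 12*subsidy + 25. Solving for 49 gives subsidy = 2, within [-3, 12].
Intervening on tariff: inflation = -16*tariff + 109. Reaching 49 requires tariff = 15/4, not an integer.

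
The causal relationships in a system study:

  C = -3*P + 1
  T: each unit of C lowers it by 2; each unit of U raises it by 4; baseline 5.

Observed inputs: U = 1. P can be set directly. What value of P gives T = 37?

P = 5

Substituting into the T equation gives T = 6*P + 7.
Solve 6*P + 7 = 37: P = (37 - 7) / 6 = 5.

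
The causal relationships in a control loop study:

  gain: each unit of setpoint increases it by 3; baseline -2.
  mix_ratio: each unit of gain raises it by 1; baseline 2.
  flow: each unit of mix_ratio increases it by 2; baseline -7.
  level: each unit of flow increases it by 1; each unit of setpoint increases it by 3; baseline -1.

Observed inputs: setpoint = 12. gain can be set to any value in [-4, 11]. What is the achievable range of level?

Intervening on gain fixes its value directly, overriding its dependence on setpoint.
Substituting into the flow equation gives flow = 2*gain - 3.
This gives level = 2*gain + 32.
Linear in gain, so extremes are at the endpoints: gain = -4 gives level = 24; gain = 11 gives level = 54.

24 to 54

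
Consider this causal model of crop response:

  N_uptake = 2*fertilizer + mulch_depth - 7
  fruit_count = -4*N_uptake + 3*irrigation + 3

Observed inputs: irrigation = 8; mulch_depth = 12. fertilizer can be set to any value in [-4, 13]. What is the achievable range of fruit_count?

Substituting into the N_uptake equation gives N_uptake = 2*fertilizer + 5.
So fruit_count = -8*fertilizer + 7.
Linear in fertilizer, so extremes are at the endpoints: fertilizer = -4 gives fruit_count = 39; fertilizer = 13 gives fruit_count = -97.

-97 to 39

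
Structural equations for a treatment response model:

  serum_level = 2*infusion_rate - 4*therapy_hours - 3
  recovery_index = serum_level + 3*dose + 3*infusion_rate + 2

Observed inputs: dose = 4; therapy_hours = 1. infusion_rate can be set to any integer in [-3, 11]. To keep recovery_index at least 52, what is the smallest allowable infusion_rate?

infusion_rate = 9

Substituting into the serum_level equation gives serum_level = 2*infusion_rate - 7.
Substituting into the recovery_index equation gives recovery_index = 5*infusion_rate + 7.
Require 5*infusion_rate + 7 ≥ 52, so infusion_rate ≥ 9.
The smallest integer in [-3, 11] satisfying this is 9.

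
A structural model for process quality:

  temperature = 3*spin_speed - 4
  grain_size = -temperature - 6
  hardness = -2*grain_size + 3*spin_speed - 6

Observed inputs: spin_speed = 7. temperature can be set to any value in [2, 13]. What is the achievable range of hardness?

31 to 53

Intervening on temperature fixes its value directly, overriding its dependence on spin_speed.
Substituting into the hardness equation gives hardness = 2*temperature + 27.
Linear in temperature, so extremes are at the endpoints: temperature = 2 gives hardness = 31; temperature = 13 gives hardness = 53.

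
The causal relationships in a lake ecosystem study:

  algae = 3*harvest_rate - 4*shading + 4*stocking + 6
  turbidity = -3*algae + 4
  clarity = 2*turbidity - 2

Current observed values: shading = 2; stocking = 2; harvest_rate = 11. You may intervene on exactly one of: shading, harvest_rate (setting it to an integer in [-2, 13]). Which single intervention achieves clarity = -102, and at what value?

set harvest_rate = 4

Intervening on shading: clarity = 24*shading - 276. Reaching -102 requires shading = 29/4, not an integer.
Intervening on harvest_rate: with other inputs at their observed values, clarity = -18*harvest_rate - 30. Solving for -102 gives harvest_rate = 4, within [-2, 13].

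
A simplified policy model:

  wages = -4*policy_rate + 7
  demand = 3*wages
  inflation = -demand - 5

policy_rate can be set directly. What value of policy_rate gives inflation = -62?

Substituting into the demand equation gives demand = -12*policy_rate + 21.
This gives inflation = 12*policy_rate - 26.
Solve 12*policy_rate - 26 = -62: policy_rate = (-62 + 26) / 12 = -3.

policy_rate = -3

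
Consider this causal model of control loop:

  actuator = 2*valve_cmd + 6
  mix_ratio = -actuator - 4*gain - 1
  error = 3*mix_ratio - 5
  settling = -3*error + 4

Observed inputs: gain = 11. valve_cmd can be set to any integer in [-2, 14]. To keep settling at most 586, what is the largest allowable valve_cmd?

valve_cmd = 6

Substituting into the mix_ratio equation gives mix_ratio = -2*valve_cmd - 51.
So error = -6*valve_cmd - 158.
So settling = 18*valve_cmd + 478.
Require 18*valve_cmd + 478 ≤ 586, so valve_cmd ≤ 6.
The largest integer in [-2, 14] satisfying this is 6.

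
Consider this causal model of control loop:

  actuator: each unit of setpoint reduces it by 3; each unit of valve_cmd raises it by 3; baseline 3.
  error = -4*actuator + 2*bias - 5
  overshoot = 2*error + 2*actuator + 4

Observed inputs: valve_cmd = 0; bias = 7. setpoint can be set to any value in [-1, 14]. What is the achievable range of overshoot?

Substituting into the actuator equation gives actuator = -3*setpoint + 3.
Substituting into the error equation gives error = 12*setpoint - 3.
overshoot becomes 18*setpoint + 4.
Linear in setpoint, so extremes are at the endpoints: setpoint = -1 gives overshoot = -14; setpoint = 14 gives overshoot = 256.

-14 to 256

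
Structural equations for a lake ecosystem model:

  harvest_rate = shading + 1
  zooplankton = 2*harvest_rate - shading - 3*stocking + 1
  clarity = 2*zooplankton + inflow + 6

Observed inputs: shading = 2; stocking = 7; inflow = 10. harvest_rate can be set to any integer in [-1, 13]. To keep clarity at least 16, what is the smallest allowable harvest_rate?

harvest_rate = 11

Intervening on harvest_rate fixes its value directly, overriding its dependence on shading.
Substituting into the zooplankton equation gives zooplankton = 2*harvest_rate - 22.
Substituting into the clarity equation gives clarity = 4*harvest_rate - 28.
Require 4*harvest_rate - 28 ≥ 16, so harvest_rate ≥ 11.
The smallest integer in [-1, 13] satisfying this is 11.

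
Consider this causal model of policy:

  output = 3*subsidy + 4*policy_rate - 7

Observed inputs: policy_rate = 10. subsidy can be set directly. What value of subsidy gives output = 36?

subsidy = 1

Substituting into the output equation gives output = 3*subsidy + 33.
Solve 3*subsidy + 33 = 36: subsidy = (36 - 33) / 3 = 1.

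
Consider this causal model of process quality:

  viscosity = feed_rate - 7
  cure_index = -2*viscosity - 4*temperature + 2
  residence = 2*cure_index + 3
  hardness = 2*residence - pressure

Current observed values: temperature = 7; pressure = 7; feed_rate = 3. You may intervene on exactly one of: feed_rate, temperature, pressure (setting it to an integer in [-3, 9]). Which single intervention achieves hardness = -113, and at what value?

Intervening on feed_rate: with other inputs at their observed values, hardness = -8*feed_rate - 49. Solving for -113 gives feed_rate = 8, within [-3, 9].
Intervening on temperature: hardness = -16*temperature + 39. Reaching -113 requires temperature = 19/2, not an integer.
Intervening on pressure: hardness = -pressure - 66. Reaching -113 requires pressure = 47, outside [-3, 9].

set feed_rate = 8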